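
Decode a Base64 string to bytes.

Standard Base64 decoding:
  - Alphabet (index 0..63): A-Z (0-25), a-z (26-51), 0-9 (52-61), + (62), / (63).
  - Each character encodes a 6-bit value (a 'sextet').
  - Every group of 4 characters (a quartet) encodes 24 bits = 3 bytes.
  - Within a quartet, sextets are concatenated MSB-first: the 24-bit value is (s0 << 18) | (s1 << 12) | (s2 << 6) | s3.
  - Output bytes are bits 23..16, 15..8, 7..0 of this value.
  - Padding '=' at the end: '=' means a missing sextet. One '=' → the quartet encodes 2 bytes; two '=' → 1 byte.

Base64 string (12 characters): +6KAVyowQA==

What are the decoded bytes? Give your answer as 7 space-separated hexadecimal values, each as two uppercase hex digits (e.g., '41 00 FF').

Answer: FB A2 80 57 2A 30 40

Derivation:
After char 0 ('+'=62): chars_in_quartet=1 acc=0x3E bytes_emitted=0
After char 1 ('6'=58): chars_in_quartet=2 acc=0xFBA bytes_emitted=0
After char 2 ('K'=10): chars_in_quartet=3 acc=0x3EE8A bytes_emitted=0
After char 3 ('A'=0): chars_in_quartet=4 acc=0xFBA280 -> emit FB A2 80, reset; bytes_emitted=3
After char 4 ('V'=21): chars_in_quartet=1 acc=0x15 bytes_emitted=3
After char 5 ('y'=50): chars_in_quartet=2 acc=0x572 bytes_emitted=3
After char 6 ('o'=40): chars_in_quartet=3 acc=0x15CA8 bytes_emitted=3
After char 7 ('w'=48): chars_in_quartet=4 acc=0x572A30 -> emit 57 2A 30, reset; bytes_emitted=6
After char 8 ('Q'=16): chars_in_quartet=1 acc=0x10 bytes_emitted=6
After char 9 ('A'=0): chars_in_quartet=2 acc=0x400 bytes_emitted=6
Padding '==': partial quartet acc=0x400 -> emit 40; bytes_emitted=7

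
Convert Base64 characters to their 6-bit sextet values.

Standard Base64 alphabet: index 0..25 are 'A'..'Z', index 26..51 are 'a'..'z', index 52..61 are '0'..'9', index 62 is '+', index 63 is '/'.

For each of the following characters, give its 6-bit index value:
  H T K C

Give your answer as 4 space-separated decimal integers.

Answer: 7 19 10 2

Derivation:
'H': A..Z range, ord('H') − ord('A') = 7
'T': A..Z range, ord('T') − ord('A') = 19
'K': A..Z range, ord('K') − ord('A') = 10
'C': A..Z range, ord('C') − ord('A') = 2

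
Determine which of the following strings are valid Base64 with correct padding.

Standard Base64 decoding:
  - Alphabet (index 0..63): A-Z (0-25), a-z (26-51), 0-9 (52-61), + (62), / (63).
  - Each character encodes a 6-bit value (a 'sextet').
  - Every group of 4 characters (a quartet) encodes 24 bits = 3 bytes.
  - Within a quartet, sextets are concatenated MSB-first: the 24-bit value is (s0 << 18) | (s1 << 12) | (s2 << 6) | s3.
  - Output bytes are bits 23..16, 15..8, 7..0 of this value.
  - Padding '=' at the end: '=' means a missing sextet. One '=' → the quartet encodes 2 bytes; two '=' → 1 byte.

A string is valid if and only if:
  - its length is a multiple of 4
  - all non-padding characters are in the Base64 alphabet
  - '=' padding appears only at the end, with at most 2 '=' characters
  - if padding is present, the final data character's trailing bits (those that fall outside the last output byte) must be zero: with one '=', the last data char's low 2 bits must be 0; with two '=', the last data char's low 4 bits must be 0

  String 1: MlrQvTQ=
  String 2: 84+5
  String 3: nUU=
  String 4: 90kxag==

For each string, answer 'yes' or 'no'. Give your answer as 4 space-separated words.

Answer: yes yes yes yes

Derivation:
String 1: 'MlrQvTQ=' → valid
String 2: '84+5' → valid
String 3: 'nUU=' → valid
String 4: '90kxag==' → valid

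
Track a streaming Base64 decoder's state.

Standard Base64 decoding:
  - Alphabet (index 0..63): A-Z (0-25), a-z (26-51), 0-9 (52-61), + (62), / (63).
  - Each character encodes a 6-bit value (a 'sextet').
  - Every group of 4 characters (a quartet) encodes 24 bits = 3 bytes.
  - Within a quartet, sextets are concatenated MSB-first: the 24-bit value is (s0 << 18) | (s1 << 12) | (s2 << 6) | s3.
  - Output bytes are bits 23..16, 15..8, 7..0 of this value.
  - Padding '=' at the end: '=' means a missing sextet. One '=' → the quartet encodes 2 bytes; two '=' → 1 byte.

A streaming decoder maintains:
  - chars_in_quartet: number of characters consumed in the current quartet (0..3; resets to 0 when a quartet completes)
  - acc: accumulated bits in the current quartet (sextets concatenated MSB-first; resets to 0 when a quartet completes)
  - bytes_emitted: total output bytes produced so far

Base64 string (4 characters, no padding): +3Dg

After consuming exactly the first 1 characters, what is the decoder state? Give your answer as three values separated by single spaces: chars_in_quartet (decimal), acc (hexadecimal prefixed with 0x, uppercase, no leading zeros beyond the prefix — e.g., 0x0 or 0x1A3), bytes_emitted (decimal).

Answer: 1 0x3E 0

Derivation:
After char 0 ('+'=62): chars_in_quartet=1 acc=0x3E bytes_emitted=0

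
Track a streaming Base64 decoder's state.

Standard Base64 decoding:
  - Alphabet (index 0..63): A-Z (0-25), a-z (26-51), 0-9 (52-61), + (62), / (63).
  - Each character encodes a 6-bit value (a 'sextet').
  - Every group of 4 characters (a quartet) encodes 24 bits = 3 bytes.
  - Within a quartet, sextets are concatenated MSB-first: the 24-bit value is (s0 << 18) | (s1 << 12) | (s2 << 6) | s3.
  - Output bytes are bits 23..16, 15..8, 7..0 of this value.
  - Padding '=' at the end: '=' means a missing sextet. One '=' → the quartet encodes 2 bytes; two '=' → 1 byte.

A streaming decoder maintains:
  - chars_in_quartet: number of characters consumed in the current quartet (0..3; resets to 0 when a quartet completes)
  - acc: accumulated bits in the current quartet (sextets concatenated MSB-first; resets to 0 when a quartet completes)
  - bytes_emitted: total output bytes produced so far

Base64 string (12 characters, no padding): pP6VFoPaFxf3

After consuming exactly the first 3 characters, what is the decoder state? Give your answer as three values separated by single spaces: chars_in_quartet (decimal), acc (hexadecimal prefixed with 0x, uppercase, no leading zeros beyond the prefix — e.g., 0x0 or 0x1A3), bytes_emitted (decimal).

After char 0 ('p'=41): chars_in_quartet=1 acc=0x29 bytes_emitted=0
After char 1 ('P'=15): chars_in_quartet=2 acc=0xA4F bytes_emitted=0
After char 2 ('6'=58): chars_in_quartet=3 acc=0x293FA bytes_emitted=0

Answer: 3 0x293FA 0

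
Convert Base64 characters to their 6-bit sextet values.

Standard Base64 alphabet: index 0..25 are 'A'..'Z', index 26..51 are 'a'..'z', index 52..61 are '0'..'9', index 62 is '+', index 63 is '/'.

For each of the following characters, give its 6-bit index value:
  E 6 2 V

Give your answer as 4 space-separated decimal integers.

'E': A..Z range, ord('E') − ord('A') = 4
'6': 0..9 range, 52 + ord('6') − ord('0') = 58
'2': 0..9 range, 52 + ord('2') − ord('0') = 54
'V': A..Z range, ord('V') − ord('A') = 21

Answer: 4 58 54 21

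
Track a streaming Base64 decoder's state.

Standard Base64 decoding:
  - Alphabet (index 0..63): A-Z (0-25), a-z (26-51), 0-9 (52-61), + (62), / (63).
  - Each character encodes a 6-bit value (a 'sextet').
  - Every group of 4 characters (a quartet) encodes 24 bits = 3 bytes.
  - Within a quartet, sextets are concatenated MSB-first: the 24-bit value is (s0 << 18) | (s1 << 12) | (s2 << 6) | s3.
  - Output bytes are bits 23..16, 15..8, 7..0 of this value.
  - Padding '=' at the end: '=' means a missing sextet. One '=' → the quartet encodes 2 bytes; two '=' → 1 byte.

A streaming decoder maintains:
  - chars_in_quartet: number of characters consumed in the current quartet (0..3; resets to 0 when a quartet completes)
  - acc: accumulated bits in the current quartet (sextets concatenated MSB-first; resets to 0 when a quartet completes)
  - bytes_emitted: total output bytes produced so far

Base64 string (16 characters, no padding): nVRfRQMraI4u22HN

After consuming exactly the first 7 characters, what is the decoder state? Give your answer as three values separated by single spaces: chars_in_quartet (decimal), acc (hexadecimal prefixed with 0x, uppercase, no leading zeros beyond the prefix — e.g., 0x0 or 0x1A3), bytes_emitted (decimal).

After char 0 ('n'=39): chars_in_quartet=1 acc=0x27 bytes_emitted=0
After char 1 ('V'=21): chars_in_quartet=2 acc=0x9D5 bytes_emitted=0
After char 2 ('R'=17): chars_in_quartet=3 acc=0x27551 bytes_emitted=0
After char 3 ('f'=31): chars_in_quartet=4 acc=0x9D545F -> emit 9D 54 5F, reset; bytes_emitted=3
After char 4 ('R'=17): chars_in_quartet=1 acc=0x11 bytes_emitted=3
After char 5 ('Q'=16): chars_in_quartet=2 acc=0x450 bytes_emitted=3
After char 6 ('M'=12): chars_in_quartet=3 acc=0x1140C bytes_emitted=3

Answer: 3 0x1140C 3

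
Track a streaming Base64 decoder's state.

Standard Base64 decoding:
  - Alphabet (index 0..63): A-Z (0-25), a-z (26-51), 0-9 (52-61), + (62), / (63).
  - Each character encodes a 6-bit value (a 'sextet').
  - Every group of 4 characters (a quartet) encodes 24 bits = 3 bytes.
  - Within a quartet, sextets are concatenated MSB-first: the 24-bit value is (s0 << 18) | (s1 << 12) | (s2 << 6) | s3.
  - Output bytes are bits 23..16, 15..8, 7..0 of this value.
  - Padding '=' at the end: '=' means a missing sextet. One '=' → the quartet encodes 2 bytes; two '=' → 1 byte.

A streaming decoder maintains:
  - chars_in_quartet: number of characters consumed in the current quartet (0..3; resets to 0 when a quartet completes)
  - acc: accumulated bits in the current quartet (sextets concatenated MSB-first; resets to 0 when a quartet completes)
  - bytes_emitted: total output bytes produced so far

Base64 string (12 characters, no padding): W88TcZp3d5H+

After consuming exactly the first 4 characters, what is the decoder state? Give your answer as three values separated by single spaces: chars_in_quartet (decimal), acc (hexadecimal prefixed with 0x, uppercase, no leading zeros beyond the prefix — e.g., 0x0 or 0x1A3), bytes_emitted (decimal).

After char 0 ('W'=22): chars_in_quartet=1 acc=0x16 bytes_emitted=0
After char 1 ('8'=60): chars_in_quartet=2 acc=0x5BC bytes_emitted=0
After char 2 ('8'=60): chars_in_quartet=3 acc=0x16F3C bytes_emitted=0
After char 3 ('T'=19): chars_in_quartet=4 acc=0x5BCF13 -> emit 5B CF 13, reset; bytes_emitted=3

Answer: 0 0x0 3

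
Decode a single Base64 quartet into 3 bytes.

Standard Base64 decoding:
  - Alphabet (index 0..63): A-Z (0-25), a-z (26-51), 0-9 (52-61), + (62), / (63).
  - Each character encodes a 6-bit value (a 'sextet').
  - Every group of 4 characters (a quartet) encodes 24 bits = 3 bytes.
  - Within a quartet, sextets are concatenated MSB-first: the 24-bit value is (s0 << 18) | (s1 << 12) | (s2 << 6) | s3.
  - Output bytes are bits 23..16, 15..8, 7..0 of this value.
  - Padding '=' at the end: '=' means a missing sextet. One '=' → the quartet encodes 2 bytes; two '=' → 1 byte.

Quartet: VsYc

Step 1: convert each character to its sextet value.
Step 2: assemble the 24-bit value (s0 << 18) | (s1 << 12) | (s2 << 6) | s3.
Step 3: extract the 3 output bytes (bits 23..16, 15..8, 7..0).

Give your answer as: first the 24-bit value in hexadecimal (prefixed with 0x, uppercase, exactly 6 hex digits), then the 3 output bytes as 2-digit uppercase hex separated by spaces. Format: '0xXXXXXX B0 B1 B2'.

Sextets: V=21, s=44, Y=24, c=28
24-bit: (21<<18) | (44<<12) | (24<<6) | 28
      = 0x540000 | 0x02C000 | 0x000600 | 0x00001C
      = 0x56C61C
Bytes: (v>>16)&0xFF=56, (v>>8)&0xFF=C6, v&0xFF=1C

Answer: 0x56C61C 56 C6 1C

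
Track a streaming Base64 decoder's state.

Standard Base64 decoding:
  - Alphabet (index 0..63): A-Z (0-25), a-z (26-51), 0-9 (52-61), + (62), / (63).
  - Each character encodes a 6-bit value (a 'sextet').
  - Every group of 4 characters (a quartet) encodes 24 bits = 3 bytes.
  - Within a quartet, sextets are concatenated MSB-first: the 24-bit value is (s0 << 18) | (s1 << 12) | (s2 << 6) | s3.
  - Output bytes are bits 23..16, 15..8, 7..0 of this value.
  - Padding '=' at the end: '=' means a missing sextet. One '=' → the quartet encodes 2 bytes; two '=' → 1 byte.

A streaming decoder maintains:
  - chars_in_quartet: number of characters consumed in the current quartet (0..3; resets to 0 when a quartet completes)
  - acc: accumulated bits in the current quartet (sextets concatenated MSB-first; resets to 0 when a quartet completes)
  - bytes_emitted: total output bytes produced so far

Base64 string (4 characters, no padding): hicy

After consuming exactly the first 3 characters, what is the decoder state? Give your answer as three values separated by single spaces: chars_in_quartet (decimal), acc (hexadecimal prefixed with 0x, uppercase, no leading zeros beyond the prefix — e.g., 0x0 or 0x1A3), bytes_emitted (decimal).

Answer: 3 0x2189C 0

Derivation:
After char 0 ('h'=33): chars_in_quartet=1 acc=0x21 bytes_emitted=0
After char 1 ('i'=34): chars_in_quartet=2 acc=0x862 bytes_emitted=0
After char 2 ('c'=28): chars_in_quartet=3 acc=0x2189C bytes_emitted=0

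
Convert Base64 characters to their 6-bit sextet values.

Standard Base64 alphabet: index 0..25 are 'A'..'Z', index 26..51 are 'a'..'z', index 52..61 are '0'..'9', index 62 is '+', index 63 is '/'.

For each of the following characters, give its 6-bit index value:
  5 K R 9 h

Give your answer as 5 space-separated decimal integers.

Answer: 57 10 17 61 33

Derivation:
'5': 0..9 range, 52 + ord('5') − ord('0') = 57
'K': A..Z range, ord('K') − ord('A') = 10
'R': A..Z range, ord('R') − ord('A') = 17
'9': 0..9 range, 52 + ord('9') − ord('0') = 61
'h': a..z range, 26 + ord('h') − ord('a') = 33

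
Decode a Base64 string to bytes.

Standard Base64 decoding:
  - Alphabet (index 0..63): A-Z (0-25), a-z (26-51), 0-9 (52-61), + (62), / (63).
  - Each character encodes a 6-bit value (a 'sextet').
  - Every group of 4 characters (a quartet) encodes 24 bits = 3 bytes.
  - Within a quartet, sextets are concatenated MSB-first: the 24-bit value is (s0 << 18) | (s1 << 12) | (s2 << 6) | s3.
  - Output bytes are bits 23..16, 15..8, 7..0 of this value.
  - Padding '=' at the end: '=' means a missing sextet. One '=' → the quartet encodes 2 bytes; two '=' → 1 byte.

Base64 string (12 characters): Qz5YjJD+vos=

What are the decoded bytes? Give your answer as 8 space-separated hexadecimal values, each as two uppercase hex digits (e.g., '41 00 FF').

After char 0 ('Q'=16): chars_in_quartet=1 acc=0x10 bytes_emitted=0
After char 1 ('z'=51): chars_in_quartet=2 acc=0x433 bytes_emitted=0
After char 2 ('5'=57): chars_in_quartet=3 acc=0x10CF9 bytes_emitted=0
After char 3 ('Y'=24): chars_in_quartet=4 acc=0x433E58 -> emit 43 3E 58, reset; bytes_emitted=3
After char 4 ('j'=35): chars_in_quartet=1 acc=0x23 bytes_emitted=3
After char 5 ('J'=9): chars_in_quartet=2 acc=0x8C9 bytes_emitted=3
After char 6 ('D'=3): chars_in_quartet=3 acc=0x23243 bytes_emitted=3
After char 7 ('+'=62): chars_in_quartet=4 acc=0x8C90FE -> emit 8C 90 FE, reset; bytes_emitted=6
After char 8 ('v'=47): chars_in_quartet=1 acc=0x2F bytes_emitted=6
After char 9 ('o'=40): chars_in_quartet=2 acc=0xBE8 bytes_emitted=6
After char 10 ('s'=44): chars_in_quartet=3 acc=0x2FA2C bytes_emitted=6
Padding '=': partial quartet acc=0x2FA2C -> emit BE 8B; bytes_emitted=8

Answer: 43 3E 58 8C 90 FE BE 8B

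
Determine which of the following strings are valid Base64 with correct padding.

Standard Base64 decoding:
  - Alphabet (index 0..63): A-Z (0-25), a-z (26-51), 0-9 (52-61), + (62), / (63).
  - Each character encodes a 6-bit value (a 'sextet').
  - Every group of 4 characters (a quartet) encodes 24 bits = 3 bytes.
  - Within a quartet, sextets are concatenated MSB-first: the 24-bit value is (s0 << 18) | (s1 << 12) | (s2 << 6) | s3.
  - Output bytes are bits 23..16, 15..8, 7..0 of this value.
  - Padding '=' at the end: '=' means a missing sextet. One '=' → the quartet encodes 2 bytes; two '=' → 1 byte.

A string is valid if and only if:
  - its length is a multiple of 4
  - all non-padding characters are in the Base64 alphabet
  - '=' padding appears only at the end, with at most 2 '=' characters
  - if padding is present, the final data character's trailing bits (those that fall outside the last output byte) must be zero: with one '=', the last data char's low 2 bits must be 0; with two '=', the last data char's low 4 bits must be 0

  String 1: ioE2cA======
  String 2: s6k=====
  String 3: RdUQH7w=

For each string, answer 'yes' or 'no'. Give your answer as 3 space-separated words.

Answer: no no yes

Derivation:
String 1: 'ioE2cA======' → invalid (6 pad chars (max 2))
String 2: 's6k=====' → invalid (5 pad chars (max 2))
String 3: 'RdUQH7w=' → valid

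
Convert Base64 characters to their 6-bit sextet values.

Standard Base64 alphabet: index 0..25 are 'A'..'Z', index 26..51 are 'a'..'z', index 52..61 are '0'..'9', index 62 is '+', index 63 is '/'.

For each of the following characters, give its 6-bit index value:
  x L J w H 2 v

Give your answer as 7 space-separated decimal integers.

Answer: 49 11 9 48 7 54 47

Derivation:
'x': a..z range, 26 + ord('x') − ord('a') = 49
'L': A..Z range, ord('L') − ord('A') = 11
'J': A..Z range, ord('J') − ord('A') = 9
'w': a..z range, 26 + ord('w') − ord('a') = 48
'H': A..Z range, ord('H') − ord('A') = 7
'2': 0..9 range, 52 + ord('2') − ord('0') = 54
'v': a..z range, 26 + ord('v') − ord('a') = 47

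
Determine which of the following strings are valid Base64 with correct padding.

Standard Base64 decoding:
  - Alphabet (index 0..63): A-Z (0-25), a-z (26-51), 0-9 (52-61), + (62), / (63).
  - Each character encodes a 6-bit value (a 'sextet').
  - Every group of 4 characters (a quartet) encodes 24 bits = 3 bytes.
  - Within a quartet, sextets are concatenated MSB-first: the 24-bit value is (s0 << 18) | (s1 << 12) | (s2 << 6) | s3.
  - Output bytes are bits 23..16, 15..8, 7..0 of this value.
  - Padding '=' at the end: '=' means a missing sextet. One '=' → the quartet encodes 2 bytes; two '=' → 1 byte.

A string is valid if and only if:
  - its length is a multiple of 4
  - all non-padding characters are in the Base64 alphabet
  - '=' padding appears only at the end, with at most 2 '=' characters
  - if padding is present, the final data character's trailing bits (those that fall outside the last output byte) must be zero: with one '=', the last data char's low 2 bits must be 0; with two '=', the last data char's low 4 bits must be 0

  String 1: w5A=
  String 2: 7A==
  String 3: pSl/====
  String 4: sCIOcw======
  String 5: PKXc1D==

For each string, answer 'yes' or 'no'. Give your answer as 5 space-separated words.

String 1: 'w5A=' → valid
String 2: '7A==' → valid
String 3: 'pSl/====' → invalid (4 pad chars (max 2))
String 4: 'sCIOcw======' → invalid (6 pad chars (max 2))
String 5: 'PKXc1D==' → invalid (bad trailing bits)

Answer: yes yes no no no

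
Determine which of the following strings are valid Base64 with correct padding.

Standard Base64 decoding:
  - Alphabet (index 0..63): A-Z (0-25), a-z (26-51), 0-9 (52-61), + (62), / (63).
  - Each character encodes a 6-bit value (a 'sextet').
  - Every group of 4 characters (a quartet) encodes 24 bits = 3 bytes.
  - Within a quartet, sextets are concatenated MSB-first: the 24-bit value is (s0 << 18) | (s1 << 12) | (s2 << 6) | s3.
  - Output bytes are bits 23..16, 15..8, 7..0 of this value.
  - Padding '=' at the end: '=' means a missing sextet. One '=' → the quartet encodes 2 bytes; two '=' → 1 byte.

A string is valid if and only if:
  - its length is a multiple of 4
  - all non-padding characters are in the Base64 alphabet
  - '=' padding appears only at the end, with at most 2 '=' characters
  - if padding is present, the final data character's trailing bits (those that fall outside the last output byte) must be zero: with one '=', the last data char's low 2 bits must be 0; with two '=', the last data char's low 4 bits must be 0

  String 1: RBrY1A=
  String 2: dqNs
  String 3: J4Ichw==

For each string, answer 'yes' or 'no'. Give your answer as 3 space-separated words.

String 1: 'RBrY1A=' → invalid (len=7 not mult of 4)
String 2: 'dqNs' → valid
String 3: 'J4Ichw==' → valid

Answer: no yes yes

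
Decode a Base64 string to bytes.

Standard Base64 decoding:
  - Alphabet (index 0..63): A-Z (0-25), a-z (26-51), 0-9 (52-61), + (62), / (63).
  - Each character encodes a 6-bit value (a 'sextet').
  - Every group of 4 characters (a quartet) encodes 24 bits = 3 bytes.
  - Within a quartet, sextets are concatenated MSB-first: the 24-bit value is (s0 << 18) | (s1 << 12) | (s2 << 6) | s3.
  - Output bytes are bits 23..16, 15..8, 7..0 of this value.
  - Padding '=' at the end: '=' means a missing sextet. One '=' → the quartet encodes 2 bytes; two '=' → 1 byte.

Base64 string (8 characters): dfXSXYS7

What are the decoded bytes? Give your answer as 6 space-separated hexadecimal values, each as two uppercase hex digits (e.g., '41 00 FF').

After char 0 ('d'=29): chars_in_quartet=1 acc=0x1D bytes_emitted=0
After char 1 ('f'=31): chars_in_quartet=2 acc=0x75F bytes_emitted=0
After char 2 ('X'=23): chars_in_quartet=3 acc=0x1D7D7 bytes_emitted=0
After char 3 ('S'=18): chars_in_quartet=4 acc=0x75F5D2 -> emit 75 F5 D2, reset; bytes_emitted=3
After char 4 ('X'=23): chars_in_quartet=1 acc=0x17 bytes_emitted=3
After char 5 ('Y'=24): chars_in_quartet=2 acc=0x5D8 bytes_emitted=3
After char 6 ('S'=18): chars_in_quartet=3 acc=0x17612 bytes_emitted=3
After char 7 ('7'=59): chars_in_quartet=4 acc=0x5D84BB -> emit 5D 84 BB, reset; bytes_emitted=6

Answer: 75 F5 D2 5D 84 BB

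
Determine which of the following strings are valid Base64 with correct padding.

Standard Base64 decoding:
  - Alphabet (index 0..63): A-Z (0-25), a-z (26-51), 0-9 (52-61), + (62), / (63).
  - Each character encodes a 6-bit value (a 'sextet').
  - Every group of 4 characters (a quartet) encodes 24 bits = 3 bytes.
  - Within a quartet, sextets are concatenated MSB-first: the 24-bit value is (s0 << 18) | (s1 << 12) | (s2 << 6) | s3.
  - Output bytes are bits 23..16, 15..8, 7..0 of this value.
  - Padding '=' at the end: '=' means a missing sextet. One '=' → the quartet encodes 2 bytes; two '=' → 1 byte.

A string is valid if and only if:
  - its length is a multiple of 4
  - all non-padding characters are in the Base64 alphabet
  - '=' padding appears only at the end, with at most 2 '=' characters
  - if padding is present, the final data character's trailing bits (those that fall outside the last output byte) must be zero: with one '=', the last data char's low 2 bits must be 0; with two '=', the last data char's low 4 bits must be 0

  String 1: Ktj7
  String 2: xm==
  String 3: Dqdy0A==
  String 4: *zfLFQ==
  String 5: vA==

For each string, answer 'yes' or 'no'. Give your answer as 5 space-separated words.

String 1: 'Ktj7' → valid
String 2: 'xm==' → invalid (bad trailing bits)
String 3: 'Dqdy0A==' → valid
String 4: '*zfLFQ==' → invalid (bad char(s): ['*'])
String 5: 'vA==' → valid

Answer: yes no yes no yes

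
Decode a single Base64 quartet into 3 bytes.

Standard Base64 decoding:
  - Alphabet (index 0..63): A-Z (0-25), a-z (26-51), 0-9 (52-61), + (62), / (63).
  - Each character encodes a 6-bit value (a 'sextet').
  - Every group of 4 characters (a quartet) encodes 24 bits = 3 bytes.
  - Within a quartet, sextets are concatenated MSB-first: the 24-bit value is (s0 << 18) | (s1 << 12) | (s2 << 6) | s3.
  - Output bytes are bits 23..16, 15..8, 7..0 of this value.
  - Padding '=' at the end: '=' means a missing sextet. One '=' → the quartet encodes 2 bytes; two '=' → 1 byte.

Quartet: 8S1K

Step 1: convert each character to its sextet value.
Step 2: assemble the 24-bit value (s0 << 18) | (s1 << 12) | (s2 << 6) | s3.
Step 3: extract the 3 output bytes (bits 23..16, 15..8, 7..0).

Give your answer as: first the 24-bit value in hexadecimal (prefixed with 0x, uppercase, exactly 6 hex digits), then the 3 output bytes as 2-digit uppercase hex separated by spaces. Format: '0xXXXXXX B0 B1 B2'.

Answer: 0xF12D4A F1 2D 4A

Derivation:
Sextets: 8=60, S=18, 1=53, K=10
24-bit: (60<<18) | (18<<12) | (53<<6) | 10
      = 0xF00000 | 0x012000 | 0x000D40 | 0x00000A
      = 0xF12D4A
Bytes: (v>>16)&0xFF=F1, (v>>8)&0xFF=2D, v&0xFF=4A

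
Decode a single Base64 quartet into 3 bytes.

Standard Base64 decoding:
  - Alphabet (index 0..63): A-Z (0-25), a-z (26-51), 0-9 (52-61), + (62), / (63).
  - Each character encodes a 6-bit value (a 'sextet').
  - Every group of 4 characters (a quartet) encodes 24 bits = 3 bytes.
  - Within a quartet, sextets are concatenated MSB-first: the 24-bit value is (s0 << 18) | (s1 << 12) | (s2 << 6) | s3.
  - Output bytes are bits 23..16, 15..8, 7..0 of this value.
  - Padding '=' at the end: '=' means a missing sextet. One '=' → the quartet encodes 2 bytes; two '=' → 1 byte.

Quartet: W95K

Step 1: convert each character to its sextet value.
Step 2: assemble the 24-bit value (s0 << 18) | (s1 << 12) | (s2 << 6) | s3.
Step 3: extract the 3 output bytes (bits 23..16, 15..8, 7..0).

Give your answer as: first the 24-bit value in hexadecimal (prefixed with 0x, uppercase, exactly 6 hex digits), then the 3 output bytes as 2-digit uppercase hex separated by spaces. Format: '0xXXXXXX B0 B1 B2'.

Sextets: W=22, 9=61, 5=57, K=10
24-bit: (22<<18) | (61<<12) | (57<<6) | 10
      = 0x580000 | 0x03D000 | 0x000E40 | 0x00000A
      = 0x5BDE4A
Bytes: (v>>16)&0xFF=5B, (v>>8)&0xFF=DE, v&0xFF=4A

Answer: 0x5BDE4A 5B DE 4A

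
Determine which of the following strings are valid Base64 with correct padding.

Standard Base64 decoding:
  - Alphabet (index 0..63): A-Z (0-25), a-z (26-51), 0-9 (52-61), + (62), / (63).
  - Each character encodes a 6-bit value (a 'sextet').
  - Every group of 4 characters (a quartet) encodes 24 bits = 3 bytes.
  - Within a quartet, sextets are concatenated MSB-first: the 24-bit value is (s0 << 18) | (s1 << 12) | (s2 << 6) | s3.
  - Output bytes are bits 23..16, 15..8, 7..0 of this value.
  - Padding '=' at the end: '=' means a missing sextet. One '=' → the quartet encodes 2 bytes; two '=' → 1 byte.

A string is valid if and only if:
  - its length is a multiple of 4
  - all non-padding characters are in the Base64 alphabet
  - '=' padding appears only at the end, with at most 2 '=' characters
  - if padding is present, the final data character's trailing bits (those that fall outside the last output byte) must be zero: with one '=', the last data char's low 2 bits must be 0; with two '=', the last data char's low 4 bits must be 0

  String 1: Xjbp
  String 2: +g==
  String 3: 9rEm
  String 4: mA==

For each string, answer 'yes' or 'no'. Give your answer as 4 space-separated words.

Answer: yes yes yes yes

Derivation:
String 1: 'Xjbp' → valid
String 2: '+g==' → valid
String 3: '9rEm' → valid
String 4: 'mA==' → valid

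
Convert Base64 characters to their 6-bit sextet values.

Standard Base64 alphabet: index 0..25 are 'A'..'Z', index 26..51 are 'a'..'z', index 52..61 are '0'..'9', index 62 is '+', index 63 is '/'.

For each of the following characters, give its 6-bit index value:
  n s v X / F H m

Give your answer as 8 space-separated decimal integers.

'n': a..z range, 26 + ord('n') − ord('a') = 39
's': a..z range, 26 + ord('s') − ord('a') = 44
'v': a..z range, 26 + ord('v') − ord('a') = 47
'X': A..Z range, ord('X') − ord('A') = 23
'/': index 63
'F': A..Z range, ord('F') − ord('A') = 5
'H': A..Z range, ord('H') − ord('A') = 7
'm': a..z range, 26 + ord('m') − ord('a') = 38

Answer: 39 44 47 23 63 5 7 38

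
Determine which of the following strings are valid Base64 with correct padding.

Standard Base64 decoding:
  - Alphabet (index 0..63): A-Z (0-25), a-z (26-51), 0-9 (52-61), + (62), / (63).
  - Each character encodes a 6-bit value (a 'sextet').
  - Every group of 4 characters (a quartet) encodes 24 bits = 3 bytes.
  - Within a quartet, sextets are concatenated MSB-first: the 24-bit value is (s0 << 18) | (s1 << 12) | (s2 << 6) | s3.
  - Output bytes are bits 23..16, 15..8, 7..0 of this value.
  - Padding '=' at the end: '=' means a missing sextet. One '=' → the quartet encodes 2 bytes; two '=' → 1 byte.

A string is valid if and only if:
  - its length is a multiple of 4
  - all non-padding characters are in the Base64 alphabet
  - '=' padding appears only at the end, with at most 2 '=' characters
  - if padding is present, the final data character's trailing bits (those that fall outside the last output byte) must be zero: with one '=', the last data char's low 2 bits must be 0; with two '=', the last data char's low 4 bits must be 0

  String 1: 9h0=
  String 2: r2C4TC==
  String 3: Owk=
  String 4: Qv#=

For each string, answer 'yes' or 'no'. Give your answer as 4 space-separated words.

String 1: '9h0=' → valid
String 2: 'r2C4TC==' → invalid (bad trailing bits)
String 3: 'Owk=' → valid
String 4: 'Qv#=' → invalid (bad char(s): ['#'])

Answer: yes no yes no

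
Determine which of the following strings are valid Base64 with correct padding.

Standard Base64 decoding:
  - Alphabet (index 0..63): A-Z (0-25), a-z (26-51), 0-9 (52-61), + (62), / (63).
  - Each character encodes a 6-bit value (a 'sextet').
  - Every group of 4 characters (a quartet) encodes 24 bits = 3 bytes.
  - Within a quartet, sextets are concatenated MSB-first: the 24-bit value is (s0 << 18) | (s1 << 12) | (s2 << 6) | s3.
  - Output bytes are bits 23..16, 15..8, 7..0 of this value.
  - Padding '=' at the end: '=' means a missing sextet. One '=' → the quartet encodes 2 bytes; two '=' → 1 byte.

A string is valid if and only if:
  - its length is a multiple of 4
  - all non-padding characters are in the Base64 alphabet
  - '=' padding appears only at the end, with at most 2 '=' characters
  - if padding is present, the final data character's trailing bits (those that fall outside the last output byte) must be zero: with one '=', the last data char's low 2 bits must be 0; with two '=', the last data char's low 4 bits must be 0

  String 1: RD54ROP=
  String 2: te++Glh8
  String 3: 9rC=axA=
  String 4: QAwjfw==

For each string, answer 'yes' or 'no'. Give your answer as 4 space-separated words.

String 1: 'RD54ROP=' → invalid (bad trailing bits)
String 2: 'te++Glh8' → valid
String 3: '9rC=axA=' → invalid (bad char(s): ['=']; '=' in middle)
String 4: 'QAwjfw==' → valid

Answer: no yes no yes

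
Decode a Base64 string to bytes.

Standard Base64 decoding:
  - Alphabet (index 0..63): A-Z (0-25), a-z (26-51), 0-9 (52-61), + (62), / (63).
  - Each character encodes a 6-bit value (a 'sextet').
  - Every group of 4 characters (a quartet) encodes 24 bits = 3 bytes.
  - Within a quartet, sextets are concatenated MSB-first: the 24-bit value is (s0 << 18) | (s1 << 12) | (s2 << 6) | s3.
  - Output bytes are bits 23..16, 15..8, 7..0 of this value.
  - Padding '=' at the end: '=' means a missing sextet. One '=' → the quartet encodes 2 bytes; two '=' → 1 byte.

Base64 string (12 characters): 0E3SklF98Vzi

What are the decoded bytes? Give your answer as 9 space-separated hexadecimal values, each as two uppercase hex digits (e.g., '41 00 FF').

Answer: D0 4D D2 92 51 7D F1 5C E2

Derivation:
After char 0 ('0'=52): chars_in_quartet=1 acc=0x34 bytes_emitted=0
After char 1 ('E'=4): chars_in_quartet=2 acc=0xD04 bytes_emitted=0
After char 2 ('3'=55): chars_in_quartet=3 acc=0x34137 bytes_emitted=0
After char 3 ('S'=18): chars_in_quartet=4 acc=0xD04DD2 -> emit D0 4D D2, reset; bytes_emitted=3
After char 4 ('k'=36): chars_in_quartet=1 acc=0x24 bytes_emitted=3
After char 5 ('l'=37): chars_in_quartet=2 acc=0x925 bytes_emitted=3
After char 6 ('F'=5): chars_in_quartet=3 acc=0x24945 bytes_emitted=3
After char 7 ('9'=61): chars_in_quartet=4 acc=0x92517D -> emit 92 51 7D, reset; bytes_emitted=6
After char 8 ('8'=60): chars_in_quartet=1 acc=0x3C bytes_emitted=6
After char 9 ('V'=21): chars_in_quartet=2 acc=0xF15 bytes_emitted=6
After char 10 ('z'=51): chars_in_quartet=3 acc=0x3C573 bytes_emitted=6
After char 11 ('i'=34): chars_in_quartet=4 acc=0xF15CE2 -> emit F1 5C E2, reset; bytes_emitted=9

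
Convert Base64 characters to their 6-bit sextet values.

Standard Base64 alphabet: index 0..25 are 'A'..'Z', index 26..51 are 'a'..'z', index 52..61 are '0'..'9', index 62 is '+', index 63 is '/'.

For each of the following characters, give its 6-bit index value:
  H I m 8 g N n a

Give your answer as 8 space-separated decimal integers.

'H': A..Z range, ord('H') − ord('A') = 7
'I': A..Z range, ord('I') − ord('A') = 8
'm': a..z range, 26 + ord('m') − ord('a') = 38
'8': 0..9 range, 52 + ord('8') − ord('0') = 60
'g': a..z range, 26 + ord('g') − ord('a') = 32
'N': A..Z range, ord('N') − ord('A') = 13
'n': a..z range, 26 + ord('n') − ord('a') = 39
'a': a..z range, 26 + ord('a') − ord('a') = 26

Answer: 7 8 38 60 32 13 39 26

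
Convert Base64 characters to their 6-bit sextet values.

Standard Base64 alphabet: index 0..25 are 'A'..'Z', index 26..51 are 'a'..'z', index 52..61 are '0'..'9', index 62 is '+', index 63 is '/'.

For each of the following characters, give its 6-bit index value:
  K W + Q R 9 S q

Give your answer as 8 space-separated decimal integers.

Answer: 10 22 62 16 17 61 18 42

Derivation:
'K': A..Z range, ord('K') − ord('A') = 10
'W': A..Z range, ord('W') − ord('A') = 22
'+': index 62
'Q': A..Z range, ord('Q') − ord('A') = 16
'R': A..Z range, ord('R') − ord('A') = 17
'9': 0..9 range, 52 + ord('9') − ord('0') = 61
'S': A..Z range, ord('S') − ord('A') = 18
'q': a..z range, 26 + ord('q') − ord('a') = 42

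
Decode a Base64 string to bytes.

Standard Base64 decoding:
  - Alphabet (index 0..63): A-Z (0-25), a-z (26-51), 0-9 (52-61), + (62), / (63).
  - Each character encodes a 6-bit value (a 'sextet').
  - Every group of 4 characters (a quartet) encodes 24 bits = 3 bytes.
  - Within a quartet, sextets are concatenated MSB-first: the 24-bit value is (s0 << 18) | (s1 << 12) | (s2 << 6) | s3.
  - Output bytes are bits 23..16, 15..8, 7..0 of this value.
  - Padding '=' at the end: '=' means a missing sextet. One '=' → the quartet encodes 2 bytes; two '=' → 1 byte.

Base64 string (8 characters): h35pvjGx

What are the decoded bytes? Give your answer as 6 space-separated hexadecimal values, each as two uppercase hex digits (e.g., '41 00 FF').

After char 0 ('h'=33): chars_in_quartet=1 acc=0x21 bytes_emitted=0
After char 1 ('3'=55): chars_in_quartet=2 acc=0x877 bytes_emitted=0
After char 2 ('5'=57): chars_in_quartet=3 acc=0x21DF9 bytes_emitted=0
After char 3 ('p'=41): chars_in_quartet=4 acc=0x877E69 -> emit 87 7E 69, reset; bytes_emitted=3
After char 4 ('v'=47): chars_in_quartet=1 acc=0x2F bytes_emitted=3
After char 5 ('j'=35): chars_in_quartet=2 acc=0xBE3 bytes_emitted=3
After char 6 ('G'=6): chars_in_quartet=3 acc=0x2F8C6 bytes_emitted=3
After char 7 ('x'=49): chars_in_quartet=4 acc=0xBE31B1 -> emit BE 31 B1, reset; bytes_emitted=6

Answer: 87 7E 69 BE 31 B1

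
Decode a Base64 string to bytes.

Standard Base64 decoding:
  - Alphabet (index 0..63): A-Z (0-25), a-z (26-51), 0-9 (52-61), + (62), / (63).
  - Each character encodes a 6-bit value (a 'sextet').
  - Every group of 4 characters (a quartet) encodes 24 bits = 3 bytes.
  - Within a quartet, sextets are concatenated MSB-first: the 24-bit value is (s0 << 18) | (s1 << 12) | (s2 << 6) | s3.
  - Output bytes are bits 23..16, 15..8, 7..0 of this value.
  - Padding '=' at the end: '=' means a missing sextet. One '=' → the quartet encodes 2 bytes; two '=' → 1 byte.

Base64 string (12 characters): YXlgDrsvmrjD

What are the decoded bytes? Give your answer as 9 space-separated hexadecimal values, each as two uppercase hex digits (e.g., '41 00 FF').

After char 0 ('Y'=24): chars_in_quartet=1 acc=0x18 bytes_emitted=0
After char 1 ('X'=23): chars_in_quartet=2 acc=0x617 bytes_emitted=0
After char 2 ('l'=37): chars_in_quartet=3 acc=0x185E5 bytes_emitted=0
After char 3 ('g'=32): chars_in_quartet=4 acc=0x617960 -> emit 61 79 60, reset; bytes_emitted=3
After char 4 ('D'=3): chars_in_quartet=1 acc=0x3 bytes_emitted=3
After char 5 ('r'=43): chars_in_quartet=2 acc=0xEB bytes_emitted=3
After char 6 ('s'=44): chars_in_quartet=3 acc=0x3AEC bytes_emitted=3
After char 7 ('v'=47): chars_in_quartet=4 acc=0xEBB2F -> emit 0E BB 2F, reset; bytes_emitted=6
After char 8 ('m'=38): chars_in_quartet=1 acc=0x26 bytes_emitted=6
After char 9 ('r'=43): chars_in_quartet=2 acc=0x9AB bytes_emitted=6
After char 10 ('j'=35): chars_in_quartet=3 acc=0x26AE3 bytes_emitted=6
After char 11 ('D'=3): chars_in_quartet=4 acc=0x9AB8C3 -> emit 9A B8 C3, reset; bytes_emitted=9

Answer: 61 79 60 0E BB 2F 9A B8 C3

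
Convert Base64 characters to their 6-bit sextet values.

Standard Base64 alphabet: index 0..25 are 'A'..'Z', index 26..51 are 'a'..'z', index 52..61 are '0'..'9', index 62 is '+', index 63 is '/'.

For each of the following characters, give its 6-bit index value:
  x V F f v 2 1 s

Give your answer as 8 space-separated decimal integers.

'x': a..z range, 26 + ord('x') − ord('a') = 49
'V': A..Z range, ord('V') − ord('A') = 21
'F': A..Z range, ord('F') − ord('A') = 5
'f': a..z range, 26 + ord('f') − ord('a') = 31
'v': a..z range, 26 + ord('v') − ord('a') = 47
'2': 0..9 range, 52 + ord('2') − ord('0') = 54
'1': 0..9 range, 52 + ord('1') − ord('0') = 53
's': a..z range, 26 + ord('s') − ord('a') = 44

Answer: 49 21 5 31 47 54 53 44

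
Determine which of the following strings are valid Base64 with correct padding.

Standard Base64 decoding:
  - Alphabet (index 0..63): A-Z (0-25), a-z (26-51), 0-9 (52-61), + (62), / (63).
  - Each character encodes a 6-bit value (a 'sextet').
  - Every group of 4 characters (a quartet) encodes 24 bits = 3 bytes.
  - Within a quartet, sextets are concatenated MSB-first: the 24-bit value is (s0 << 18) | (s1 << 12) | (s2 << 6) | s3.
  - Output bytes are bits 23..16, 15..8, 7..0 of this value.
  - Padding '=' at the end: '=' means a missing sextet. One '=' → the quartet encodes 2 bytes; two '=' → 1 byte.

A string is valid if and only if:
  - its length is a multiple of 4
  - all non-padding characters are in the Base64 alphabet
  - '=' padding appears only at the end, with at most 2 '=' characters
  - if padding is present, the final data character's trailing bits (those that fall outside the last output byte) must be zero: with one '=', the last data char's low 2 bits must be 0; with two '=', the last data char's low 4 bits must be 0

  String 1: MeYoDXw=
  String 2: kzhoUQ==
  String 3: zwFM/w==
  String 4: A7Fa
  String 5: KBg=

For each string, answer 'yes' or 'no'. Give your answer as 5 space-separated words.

String 1: 'MeYoDXw=' → valid
String 2: 'kzhoUQ==' → valid
String 3: 'zwFM/w==' → valid
String 4: 'A7Fa' → valid
String 5: 'KBg=' → valid

Answer: yes yes yes yes yes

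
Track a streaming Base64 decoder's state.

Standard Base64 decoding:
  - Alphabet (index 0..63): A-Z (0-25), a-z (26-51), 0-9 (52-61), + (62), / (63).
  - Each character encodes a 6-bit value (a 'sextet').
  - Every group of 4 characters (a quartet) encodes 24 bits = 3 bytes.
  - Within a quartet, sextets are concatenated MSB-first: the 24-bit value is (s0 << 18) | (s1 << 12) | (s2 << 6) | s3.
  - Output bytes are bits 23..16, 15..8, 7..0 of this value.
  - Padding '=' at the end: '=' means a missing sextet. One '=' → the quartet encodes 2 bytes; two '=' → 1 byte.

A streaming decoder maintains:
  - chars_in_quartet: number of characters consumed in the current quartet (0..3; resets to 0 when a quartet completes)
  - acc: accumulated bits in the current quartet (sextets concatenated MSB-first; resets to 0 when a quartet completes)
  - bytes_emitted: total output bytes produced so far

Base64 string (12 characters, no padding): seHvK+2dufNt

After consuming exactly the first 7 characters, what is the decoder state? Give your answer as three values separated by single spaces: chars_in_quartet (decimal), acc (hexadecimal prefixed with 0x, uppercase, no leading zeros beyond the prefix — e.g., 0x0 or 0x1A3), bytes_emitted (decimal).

After char 0 ('s'=44): chars_in_quartet=1 acc=0x2C bytes_emitted=0
After char 1 ('e'=30): chars_in_quartet=2 acc=0xB1E bytes_emitted=0
After char 2 ('H'=7): chars_in_quartet=3 acc=0x2C787 bytes_emitted=0
After char 3 ('v'=47): chars_in_quartet=4 acc=0xB1E1EF -> emit B1 E1 EF, reset; bytes_emitted=3
After char 4 ('K'=10): chars_in_quartet=1 acc=0xA bytes_emitted=3
After char 5 ('+'=62): chars_in_quartet=2 acc=0x2BE bytes_emitted=3
After char 6 ('2'=54): chars_in_quartet=3 acc=0xAFB6 bytes_emitted=3

Answer: 3 0xAFB6 3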